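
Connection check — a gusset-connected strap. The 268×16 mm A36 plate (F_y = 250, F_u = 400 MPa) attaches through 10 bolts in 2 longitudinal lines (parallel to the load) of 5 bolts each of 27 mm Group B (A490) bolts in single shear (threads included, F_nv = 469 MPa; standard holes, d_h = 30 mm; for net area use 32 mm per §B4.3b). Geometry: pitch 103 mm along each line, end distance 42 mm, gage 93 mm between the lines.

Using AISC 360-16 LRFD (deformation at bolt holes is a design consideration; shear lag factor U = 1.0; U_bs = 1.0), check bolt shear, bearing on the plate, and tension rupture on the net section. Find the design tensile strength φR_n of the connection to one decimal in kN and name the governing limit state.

Bolt shear: A_b = π(27)²/4 = 572.56 mm². φR_n = 0.75 × 469 × 572.56 × 10 × 1 = 2014.0 kN.
Bearing (16 mm plate, F_u = 400 MPa): end bolts L_c = 42 − 30/2 = 27, R_n = min(1.2×27×16×400, 2.4×27×16×400) = 207.36 kN/bolt; interior L_c = 103 − 30 = 73, R_n = 414.72 kN/bolt. φR_n = 0.75 × (2×207.36 + 8×414.72) = 2799.4 kN.
Tension rupture (net): A_n = (268 − 2×32)×16 = 3264 mm² (U = 1.0, A_e = A_n). φR_n = 0.75 × 400 × 3264 = 979.2 kN.
Governing: min(2014.0, 2799.4, 979.2) = 979.2 kN → net-section rupture.

979.2 kN (net-section rupture governs)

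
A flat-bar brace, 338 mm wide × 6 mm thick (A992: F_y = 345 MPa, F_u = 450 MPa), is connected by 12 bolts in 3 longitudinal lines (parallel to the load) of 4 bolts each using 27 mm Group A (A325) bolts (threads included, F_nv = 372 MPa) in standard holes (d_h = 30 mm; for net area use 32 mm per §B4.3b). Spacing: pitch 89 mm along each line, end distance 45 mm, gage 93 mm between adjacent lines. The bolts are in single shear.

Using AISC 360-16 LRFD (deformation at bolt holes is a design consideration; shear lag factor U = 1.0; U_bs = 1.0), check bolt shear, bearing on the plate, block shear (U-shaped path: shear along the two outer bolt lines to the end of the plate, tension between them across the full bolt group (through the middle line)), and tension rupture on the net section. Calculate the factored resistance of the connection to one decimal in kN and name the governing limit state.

490.1 kN (net-section rupture governs)

Bolt shear: A_b = π(27)²/4 = 572.56 mm². φR_n = 0.75 × 372 × 572.56 × 12 × 1 = 1916.9 kN.
Bearing (6 mm plate, F_u = 450 MPa): end bolts L_c = 45 − 30/2 = 30, R_n = min(1.2×30×6×450, 2.4×27×6×450) = 97.2 kN/bolt; interior L_c = 89 − 30 = 59, R_n = 174.96 kN/bolt. φR_n = 0.75 × (3×97.2 + 9×174.96) = 1399.7 kN.
Block shear: shear path 2×[45+3×89] = 2×312 mm, A_gv = 3744, A_nv = 2×(312 − 3.5×32)×6 = 2400 mm²; tension across gage: (186 − 2×32)×6 = 732 mm². R_n = min(0.6×450×2400, 0.6×345×3744) + 1.0×450×732 = min(648, 775.01) + 329.4 = 977.4 kN. φR_n = 0.75 × 977.4 = 733.1 kN.
Tension rupture (net): A_n = (338 − 3×32)×6 = 1452 mm² (U = 1.0, A_e = A_n). φR_n = 0.75 × 450 × 1452 = 490.1 kN.
Governing: min(1916.9, 1399.7, 733.1, 490.1) = 490.1 kN → net-section rupture.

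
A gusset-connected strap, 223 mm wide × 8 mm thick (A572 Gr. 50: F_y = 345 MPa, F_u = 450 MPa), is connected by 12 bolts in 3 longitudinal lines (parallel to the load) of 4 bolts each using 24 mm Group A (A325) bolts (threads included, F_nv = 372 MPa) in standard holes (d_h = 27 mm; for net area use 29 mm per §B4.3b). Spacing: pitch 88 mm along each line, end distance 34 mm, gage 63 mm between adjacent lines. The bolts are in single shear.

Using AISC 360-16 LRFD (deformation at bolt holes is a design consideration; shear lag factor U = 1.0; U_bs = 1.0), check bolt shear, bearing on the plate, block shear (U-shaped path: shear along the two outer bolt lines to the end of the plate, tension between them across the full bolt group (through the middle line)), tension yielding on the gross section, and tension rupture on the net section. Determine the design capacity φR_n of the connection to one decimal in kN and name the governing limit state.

367.2 kN (net-section rupture governs)

Bolt shear: A_b = π(24)²/4 = 452.39 mm². φR_n = 0.75 × 372 × 452.39 × 12 × 1 = 1514.6 kN.
Bearing (8 mm plate, F_u = 450 MPa): end bolts L_c = 34 − 27/2 = 20.5, R_n = min(1.2×20.5×8×450, 2.4×24×8×450) = 88.56 kN/bolt; interior L_c = 88 − 27 = 61, R_n = 207.36 kN/bolt. φR_n = 0.75 × (3×88.56 + 9×207.36) = 1598.9 kN.
Block shear: shear path 2×[34+3×88] = 2×298 mm, A_gv = 4768, A_nv = 2×(298 − 3.5×29)×8 = 3144 mm²; tension across gage: (126 − 2×29)×8 = 544 mm². R_n = min(0.6×450×3144, 0.6×345×4768) + 1.0×450×544 = min(848.88, 986.98) + 244.8 = 1093.7 kN. φR_n = 0.75 × 1093.7 = 820.3 kN.
Tension yield (gross): A_g = 223×8 = 1784 mm². φR_n = 0.90 × 345 × 1784 = 553.9 kN.
Tension rupture (net): A_n = (223 − 3×29)×8 = 1088 mm² (U = 1.0, A_e = A_n). φR_n = 0.75 × 450 × 1088 = 367.2 kN.
Governing: min(1514.6, 1598.9, 820.3, 553.9, 367.2) = 367.2 kN → net-section rupture.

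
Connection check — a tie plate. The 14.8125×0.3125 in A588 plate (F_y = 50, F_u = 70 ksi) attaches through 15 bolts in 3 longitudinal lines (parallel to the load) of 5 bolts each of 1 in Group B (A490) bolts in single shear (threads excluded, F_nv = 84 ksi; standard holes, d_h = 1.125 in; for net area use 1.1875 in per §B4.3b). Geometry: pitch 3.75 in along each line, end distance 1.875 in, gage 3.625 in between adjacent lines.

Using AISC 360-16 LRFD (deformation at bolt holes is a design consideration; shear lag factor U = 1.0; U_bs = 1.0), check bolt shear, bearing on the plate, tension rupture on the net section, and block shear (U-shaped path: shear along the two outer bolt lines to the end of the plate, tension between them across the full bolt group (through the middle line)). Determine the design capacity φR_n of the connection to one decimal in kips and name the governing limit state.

184.6 kips (net-section rupture governs)

Bolt shear: A_b = π(1)²/4 = 0.7854 in². φR_n = 0.75 × 84 × 0.7854 × 15 × 1 = 742.2 kips.
Bearing (0.3125 in plate, F_u = 70 ksi): end bolts L_c = 1.875 − 1.125/2 = 1.3125, R_n = min(1.2×1.3125×0.3125×70, 2.4×1×0.3125×70) = 34.453 kips/bolt; interior L_c = 3.75 − 1.125 = 2.625, R_n = 52.5 kips/bolt. φR_n = 0.75 × (3×34.453 + 12×52.5) = 550.0 kips.
Tension rupture (net): A_n = (14.8125 − 3×1.1875)×0.3125 = 3.5156 in² (U = 1.0, A_e = A_n). φR_n = 0.75 × 70 × 3.5156 = 184.6 kips.
Block shear: shear path 2×[1.875+4×3.75] = 2×16.875 in, A_gv = 10.547, A_nv = 2×(16.875 − 4.5×1.1875)×0.3125 = 7.207 in²; tension across gage: (7.25 − 2×1.1875)×0.3125 = 1.5234 in². R_n = min(0.6×70×7.207, 0.6×50×10.547) + 1.0×70×1.5234 = min(302.69, 316.41) + 106.64 = 409.33 kips. φR_n = 0.75 × 409.33 = 307.0 kips.
Governing: min(742.2, 550.0, 184.6, 307.0) = 184.6 kips → net-section rupture.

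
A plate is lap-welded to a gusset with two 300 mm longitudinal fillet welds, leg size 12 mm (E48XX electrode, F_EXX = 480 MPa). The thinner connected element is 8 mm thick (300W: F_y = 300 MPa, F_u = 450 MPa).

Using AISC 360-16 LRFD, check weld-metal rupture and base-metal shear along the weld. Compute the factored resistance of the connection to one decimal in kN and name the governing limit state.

Weld metal: throat = 0.707×12 = 8.484 mm, L = 2×300 = 600 mm. φR_n = 0.75 × 0.6 × 480 × 8.484 × 600 = 1099.5 kN.
Base metal shear (8 mm plate): yield φR_n = 1.0×0.6×300×8×600 = 864.0 kN; rupture φR_n = 0.75×0.6×450×8×600 = 972.0 kN; take 864.0 kN (yield).
Governing: min(1099.5, 864.0) = 864.0 kN → base-metal shear.

864.0 kN (base-metal shear governs)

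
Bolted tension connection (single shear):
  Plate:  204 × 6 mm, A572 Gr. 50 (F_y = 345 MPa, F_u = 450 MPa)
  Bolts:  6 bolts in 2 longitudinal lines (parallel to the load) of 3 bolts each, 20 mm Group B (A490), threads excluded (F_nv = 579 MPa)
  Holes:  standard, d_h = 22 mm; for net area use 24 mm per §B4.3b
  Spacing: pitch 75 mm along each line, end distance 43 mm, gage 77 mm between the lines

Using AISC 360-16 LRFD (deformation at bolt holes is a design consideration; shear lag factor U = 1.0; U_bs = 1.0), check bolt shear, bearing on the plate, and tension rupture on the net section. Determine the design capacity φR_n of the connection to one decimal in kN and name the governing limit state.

Bolt shear: A_b = π(20)²/4 = 314.16 mm². φR_n = 0.75 × 579 × 314.16 × 6 × 1 = 818.5 kN.
Bearing (6 mm plate, F_u = 450 MPa): end bolts L_c = 43 − 22/2 = 32, R_n = min(1.2×32×6×450, 2.4×20×6×450) = 103.68 kN/bolt; interior L_c = 75 − 22 = 53, R_n = 129.6 kN/bolt. φR_n = 0.75 × (2×103.68 + 4×129.6) = 544.3 kN.
Tension rupture (net): A_n = (204 − 2×24)×6 = 936 mm² (U = 1.0, A_e = A_n). φR_n = 0.75 × 450 × 936 = 315.9 kN.
Governing: min(818.5, 544.3, 315.9) = 315.9 kN → net-section rupture.

315.9 kN (net-section rupture governs)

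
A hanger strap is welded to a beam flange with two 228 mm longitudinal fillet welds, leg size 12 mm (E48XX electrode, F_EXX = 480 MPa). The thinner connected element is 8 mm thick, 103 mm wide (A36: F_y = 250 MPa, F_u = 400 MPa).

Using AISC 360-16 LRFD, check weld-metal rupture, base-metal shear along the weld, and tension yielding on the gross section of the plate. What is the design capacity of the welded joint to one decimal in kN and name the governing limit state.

Weld metal: throat = 0.707×12 = 8.484 mm, L = 2×228 = 456 mm. φR_n = 0.75 × 0.6 × 480 × 8.484 × 456 = 835.6 kN.
Base metal shear (8 mm plate): yield φR_n = 1.0×0.6×250×8×456 = 547.2 kN; rupture φR_n = 0.75×0.6×400×8×456 = 656.6 kN; take 547.2 kN (yield).
Tension yield (gross): A_g = 103×8 = 824 mm². φR_n = 0.90 × 250 × 824 = 185.4 kN.
Governing: min(835.6, 547.2, 185.4) = 185.4 kN → gross-section yield.

185.4 kN (gross-section yield governs)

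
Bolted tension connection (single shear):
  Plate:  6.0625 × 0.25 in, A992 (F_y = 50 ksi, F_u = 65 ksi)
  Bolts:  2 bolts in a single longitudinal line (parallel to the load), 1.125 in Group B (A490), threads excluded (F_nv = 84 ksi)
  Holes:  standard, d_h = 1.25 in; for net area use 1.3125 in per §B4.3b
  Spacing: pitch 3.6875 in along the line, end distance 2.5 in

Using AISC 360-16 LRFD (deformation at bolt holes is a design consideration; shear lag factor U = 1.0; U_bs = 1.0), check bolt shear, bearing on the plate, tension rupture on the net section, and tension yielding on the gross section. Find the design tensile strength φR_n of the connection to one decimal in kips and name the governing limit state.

Bolt shear: A_b = π(1.125)²/4 = 0.99402 in². φR_n = 0.75 × 84 × 0.99402 × 2 × 1 = 125.2 kips.
Bearing (0.25 in plate, F_u = 65 ksi): end bolts L_c = 2.5 − 1.25/2 = 1.875, R_n = min(1.2×1.875×0.25×65, 2.4×1.125×0.25×65) = 36.563 kips/bolt; interior L_c = 3.6875 − 1.25 = 2.4375, R_n = 43.875 kips/bolt. φR_n = 0.75 × (1×36.563 + 1×43.875) = 60.3 kips.
Tension rupture (net): A_n = (6.0625 − 1×1.3125)×0.25 = 1.1875 in² (U = 1.0, A_e = A_n). φR_n = 0.75 × 65 × 1.1875 = 57.9 kips.
Tension yield (gross): A_g = 6.0625×0.25 = 1.5156 in². φR_n = 0.90 × 50 × 1.5156 = 68.2 kips.
Governing: min(125.2, 60.3, 57.9, 68.2) = 57.9 kips → net-section rupture.

57.9 kips (net-section rupture governs)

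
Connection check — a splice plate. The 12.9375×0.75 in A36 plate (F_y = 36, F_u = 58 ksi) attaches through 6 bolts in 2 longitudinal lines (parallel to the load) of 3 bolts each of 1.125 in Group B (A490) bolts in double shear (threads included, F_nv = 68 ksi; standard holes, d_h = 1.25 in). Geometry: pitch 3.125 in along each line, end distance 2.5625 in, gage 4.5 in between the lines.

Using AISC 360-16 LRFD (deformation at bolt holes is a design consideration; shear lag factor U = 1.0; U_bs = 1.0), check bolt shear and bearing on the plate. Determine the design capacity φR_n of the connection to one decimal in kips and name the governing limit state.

Bolt shear: A_b = π(1.125)²/4 = 0.99402 in². φR_n = 0.75 × 68 × 0.99402 × 6 × 2 = 608.3 kips.
Bearing (0.75 in plate, F_u = 58 ksi): end bolts L_c = 2.5625 − 1.25/2 = 1.9375, R_n = min(1.2×1.9375×0.75×58, 2.4×1.125×0.75×58) = 101.14 kips/bolt; interior L_c = 3.125 − 1.25 = 1.875, R_n = 97.875 kips/bolt. φR_n = 0.75 × (2×101.14 + 4×97.875) = 445.3 kips.
Governing: min(608.3, 445.3) = 445.3 kips → bearing.

445.3 kips (bearing governs)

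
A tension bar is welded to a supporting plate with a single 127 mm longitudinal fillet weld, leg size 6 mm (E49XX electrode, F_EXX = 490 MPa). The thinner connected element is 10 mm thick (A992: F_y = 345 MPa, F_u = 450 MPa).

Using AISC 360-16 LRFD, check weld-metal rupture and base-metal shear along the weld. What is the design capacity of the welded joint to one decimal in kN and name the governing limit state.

118.8 kN (weld metal governs)

Weld metal: throat = 0.707×6 = 4.242 mm, L = 127 mm. φR_n = 0.75 × 0.6 × 490 × 4.242 × 127 = 118.8 kN.
Base metal shear (10 mm plate): yield φR_n = 1.0×0.6×345×10×127 = 262.9 kN; rupture φR_n = 0.75×0.6×450×10×127 = 257.2 kN; take 257.2 kN (rupture).
Governing: min(118.8, 257.2) = 118.8 kN → weld metal.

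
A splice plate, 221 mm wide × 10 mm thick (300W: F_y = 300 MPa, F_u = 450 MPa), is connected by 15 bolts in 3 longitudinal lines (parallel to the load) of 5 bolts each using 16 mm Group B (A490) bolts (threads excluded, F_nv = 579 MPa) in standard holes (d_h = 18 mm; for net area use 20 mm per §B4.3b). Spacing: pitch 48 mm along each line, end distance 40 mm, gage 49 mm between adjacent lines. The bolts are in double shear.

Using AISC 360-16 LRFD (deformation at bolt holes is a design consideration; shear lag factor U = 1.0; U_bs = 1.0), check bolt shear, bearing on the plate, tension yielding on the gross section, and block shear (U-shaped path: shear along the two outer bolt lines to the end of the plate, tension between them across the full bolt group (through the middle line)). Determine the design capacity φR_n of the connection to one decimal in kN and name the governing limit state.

596.7 kN (gross-section yield governs)

Bolt shear: A_b = π(16)²/4 = 201.06 mm². φR_n = 0.75 × 579 × 201.06 × 15 × 2 = 2619.3 kN.
Bearing (10 mm plate, F_u = 450 MPa): end bolts L_c = 40 − 18/2 = 31, R_n = min(1.2×31×10×450, 2.4×16×10×450) = 167.4 kN/bolt; interior L_c = 48 − 18 = 30, R_n = 162 kN/bolt. φR_n = 0.75 × (3×167.4 + 12×162) = 1834.7 kN.
Tension yield (gross): A_g = 221×10 = 2210 mm². φR_n = 0.90 × 300 × 2210 = 596.7 kN.
Block shear: shear path 2×[40+4×48] = 2×232 mm, A_gv = 4640, A_nv = 2×(232 − 4.5×20)×10 = 2840 mm²; tension across gage: (98 − 2×20)×10 = 580 mm². R_n = min(0.6×450×2840, 0.6×300×4640) + 1.0×450×580 = min(766.8, 835.2) + 261 = 1027.8 kN. φR_n = 0.75 × 1027.8 = 770.9 kN.
Governing: min(2619.3, 1834.7, 596.7, 770.9) = 596.7 kN → gross-section yield.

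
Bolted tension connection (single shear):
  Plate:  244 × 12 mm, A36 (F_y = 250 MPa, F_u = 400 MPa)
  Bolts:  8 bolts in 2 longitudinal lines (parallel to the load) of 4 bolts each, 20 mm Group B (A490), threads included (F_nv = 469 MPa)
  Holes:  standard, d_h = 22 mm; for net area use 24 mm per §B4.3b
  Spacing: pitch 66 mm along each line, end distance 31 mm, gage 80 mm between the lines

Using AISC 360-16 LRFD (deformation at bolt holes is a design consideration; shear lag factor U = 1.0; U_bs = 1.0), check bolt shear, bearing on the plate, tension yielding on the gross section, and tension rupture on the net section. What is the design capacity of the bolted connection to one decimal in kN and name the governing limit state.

658.8 kN (gross-section yield governs)

Bolt shear: A_b = π(20)²/4 = 314.16 mm². φR_n = 0.75 × 469 × 314.16 × 8 × 1 = 884.0 kN.
Bearing (12 mm plate, F_u = 400 MPa): end bolts L_c = 31 − 22/2 = 20, R_n = min(1.2×20×12×400, 2.4×20×12×400) = 115.2 kN/bolt; interior L_c = 66 − 22 = 44, R_n = 230.4 kN/bolt. φR_n = 0.75 × (2×115.2 + 6×230.4) = 1209.6 kN.
Tension yield (gross): A_g = 244×12 = 2928 mm². φR_n = 0.90 × 250 × 2928 = 658.8 kN.
Tension rupture (net): A_n = (244 − 2×24)×12 = 2352 mm² (U = 1.0, A_e = A_n). φR_n = 0.75 × 400 × 2352 = 705.6 kN.
Governing: min(884.0, 1209.6, 658.8, 705.6) = 658.8 kN → gross-section yield.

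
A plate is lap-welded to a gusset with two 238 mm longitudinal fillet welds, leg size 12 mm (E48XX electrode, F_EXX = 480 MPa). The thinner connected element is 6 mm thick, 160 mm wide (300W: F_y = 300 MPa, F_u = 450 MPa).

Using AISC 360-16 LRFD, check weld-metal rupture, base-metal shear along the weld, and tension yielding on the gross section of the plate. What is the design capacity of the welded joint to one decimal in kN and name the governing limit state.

259.2 kN (gross-section yield governs)

Weld metal: throat = 0.707×12 = 8.484 mm, L = 2×238 = 476 mm. φR_n = 0.75 × 0.6 × 480 × 8.484 × 476 = 872.3 kN.
Base metal shear (6 mm plate): yield φR_n = 1.0×0.6×300×6×476 = 514.1 kN; rupture φR_n = 0.75×0.6×450×6×476 = 578.3 kN; take 514.1 kN (yield).
Tension yield (gross): A_g = 160×6 = 960 mm². φR_n = 0.90 × 300 × 960 = 259.2 kN.
Governing: min(872.3, 514.1, 259.2) = 259.2 kN → gross-section yield.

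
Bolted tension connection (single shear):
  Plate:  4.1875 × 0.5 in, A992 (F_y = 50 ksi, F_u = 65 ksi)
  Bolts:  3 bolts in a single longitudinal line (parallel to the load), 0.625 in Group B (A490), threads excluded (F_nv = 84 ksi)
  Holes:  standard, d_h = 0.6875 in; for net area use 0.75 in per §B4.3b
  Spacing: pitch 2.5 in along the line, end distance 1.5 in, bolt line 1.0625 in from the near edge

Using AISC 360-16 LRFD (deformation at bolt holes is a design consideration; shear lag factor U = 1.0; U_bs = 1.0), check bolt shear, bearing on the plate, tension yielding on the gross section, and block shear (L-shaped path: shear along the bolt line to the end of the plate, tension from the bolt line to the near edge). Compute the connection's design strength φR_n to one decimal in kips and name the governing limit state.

Bolt shear: A_b = π(0.625)²/4 = 0.3068 in². φR_n = 0.75 × 84 × 0.3068 × 3 × 1 = 58.0 kips.
Bearing (0.5 in plate, F_u = 65 ksi): end bolts L_c = 1.5 − 0.6875/2 = 1.15625, R_n = min(1.2×1.15625×0.5×65, 2.4×0.625×0.5×65) = 45.094 kips/bolt; interior L_c = 2.5 − 0.6875 = 1.8125, R_n = 48.75 kips/bolt. φR_n = 0.75 × (1×45.094 + 2×48.75) = 106.9 kips.
Tension yield (gross): A_g = 4.1875×0.5 = 2.0938 in². φR_n = 0.90 × 50 × 2.0938 = 94.2 kips.
Block shear: shear path 1×[1.5+2×2.5] = 1×6.5 in, A_gv = 3.25, A_nv = 1×(6.5 − 2.5×0.75)×0.5 = 2.3125 in²; tension to near edge: (1.0625 − 0.5×0.75)×0.5 = 0.34375 in². R_n = min(0.6×65×2.3125, 0.6×50×3.25) + 1.0×65×0.34375 = min(90.188, 97.5) + 22.344 = 112.53 kips. φR_n = 0.75 × 112.53 = 84.4 kips.
Governing: min(58.0, 106.9, 94.2, 84.4) = 58.0 kips → bolt shear.

58.0 kips (bolt shear governs)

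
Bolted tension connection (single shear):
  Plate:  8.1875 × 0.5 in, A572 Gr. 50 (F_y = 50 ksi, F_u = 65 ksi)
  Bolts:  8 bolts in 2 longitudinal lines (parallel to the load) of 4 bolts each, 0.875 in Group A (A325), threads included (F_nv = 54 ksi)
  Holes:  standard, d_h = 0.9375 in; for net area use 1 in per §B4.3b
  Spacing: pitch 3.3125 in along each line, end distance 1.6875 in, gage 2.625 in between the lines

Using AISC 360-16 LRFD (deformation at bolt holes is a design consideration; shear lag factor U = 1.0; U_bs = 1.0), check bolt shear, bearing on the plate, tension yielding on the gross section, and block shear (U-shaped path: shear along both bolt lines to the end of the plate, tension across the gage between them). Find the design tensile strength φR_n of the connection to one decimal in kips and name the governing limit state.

184.2 kips (gross-section yield governs)

Bolt shear: A_b = π(0.875)²/4 = 0.60132 in². φR_n = 0.75 × 54 × 0.60132 × 8 × 1 = 194.8 kips.
Bearing (0.5 in plate, F_u = 65 ksi): end bolts L_c = 1.6875 − 0.9375/2 = 1.21875, R_n = min(1.2×1.21875×0.5×65, 2.4×0.875×0.5×65) = 47.531 kips/bolt; interior L_c = 3.3125 − 0.9375 = 2.375, R_n = 68.25 kips/bolt. φR_n = 0.75 × (2×47.531 + 6×68.25) = 378.4 kips.
Tension yield (gross): A_g = 8.1875×0.5 = 4.0938 in². φR_n = 0.90 × 50 × 4.0938 = 184.2 kips.
Block shear: shear path 2×[1.6875+3×3.3125] = 2×11.625 in, A_gv = 11.625, A_nv = 2×(11.625 − 3.5×1)×0.5 = 8.125 in²; tension across gage: (2.625 − 1×1)×0.5 = 0.8125 in². R_n = min(0.6×65×8.125, 0.6×50×11.625) + 1.0×65×0.8125 = min(316.88, 348.75) + 52.813 = 369.69 kips. φR_n = 0.75 × 369.69 = 277.3 kips.
Governing: min(194.8, 378.4, 184.2, 277.3) = 184.2 kips → gross-section yield.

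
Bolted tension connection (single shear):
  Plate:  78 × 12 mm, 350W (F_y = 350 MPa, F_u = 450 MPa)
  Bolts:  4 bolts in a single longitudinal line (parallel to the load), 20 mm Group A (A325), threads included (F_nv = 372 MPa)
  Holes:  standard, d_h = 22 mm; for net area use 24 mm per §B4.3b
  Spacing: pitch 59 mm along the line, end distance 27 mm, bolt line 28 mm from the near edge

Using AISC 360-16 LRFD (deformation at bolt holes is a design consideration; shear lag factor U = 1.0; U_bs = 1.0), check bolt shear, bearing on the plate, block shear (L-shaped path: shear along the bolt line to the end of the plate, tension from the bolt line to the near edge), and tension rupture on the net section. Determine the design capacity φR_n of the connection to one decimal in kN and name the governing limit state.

Bolt shear: A_b = π(20)²/4 = 314.16 mm². φR_n = 0.75 × 372 × 314.16 × 4 × 1 = 350.6 kN.
Bearing (12 mm plate, F_u = 450 MPa): end bolts L_c = 27 − 22/2 = 16, R_n = min(1.2×16×12×450, 2.4×20×12×450) = 103.68 kN/bolt; interior L_c = 59 − 22 = 37, R_n = 239.76 kN/bolt. φR_n = 0.75 × (1×103.68 + 3×239.76) = 617.2 kN.
Block shear: shear path 1×[27+3×59] = 1×204 mm, A_gv = 2448, A_nv = 1×(204 − 3.5×24)×12 = 1440 mm²; tension to near edge: (28 − 0.5×24)×12 = 192 mm². R_n = min(0.6×450×1440, 0.6×350×2448) + 1.0×450×192 = min(388.8, 514.08) + 86.4 = 475.2 kN. φR_n = 0.75 × 475.2 = 356.4 kN.
Tension rupture (net): A_n = (78 − 1×24)×12 = 648 mm² (U = 1.0, A_e = A_n). φR_n = 0.75 × 450 × 648 = 218.7 kN.
Governing: min(350.6, 617.2, 356.4, 218.7) = 218.7 kN → net-section rupture.

218.7 kN (net-section rupture governs)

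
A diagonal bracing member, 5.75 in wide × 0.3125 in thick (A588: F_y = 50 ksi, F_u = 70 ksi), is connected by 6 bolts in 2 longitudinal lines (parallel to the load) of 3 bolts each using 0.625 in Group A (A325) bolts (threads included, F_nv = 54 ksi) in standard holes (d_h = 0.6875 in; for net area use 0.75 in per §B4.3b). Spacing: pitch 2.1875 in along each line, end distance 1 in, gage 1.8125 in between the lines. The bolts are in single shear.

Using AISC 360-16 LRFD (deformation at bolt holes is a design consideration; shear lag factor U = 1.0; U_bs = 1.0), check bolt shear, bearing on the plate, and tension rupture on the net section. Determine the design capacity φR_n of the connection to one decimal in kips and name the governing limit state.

Bolt shear: A_b = π(0.625)²/4 = 0.3068 in². φR_n = 0.75 × 54 × 0.3068 × 6 × 1 = 74.6 kips.
Bearing (0.3125 in plate, F_u = 70 ksi): end bolts L_c = 1 − 0.6875/2 = 0.65625, R_n = min(1.2×0.65625×0.3125×70, 2.4×0.625×0.3125×70) = 17.227 kips/bolt; interior L_c = 2.1875 − 0.6875 = 1.5, R_n = 32.813 kips/bolt. φR_n = 0.75 × (2×17.227 + 4×32.813) = 124.3 kips.
Tension rupture (net): A_n = (5.75 − 2×0.75)×0.3125 = 1.3281 in² (U = 1.0, A_e = A_n). φR_n = 0.75 × 70 × 1.3281 = 69.7 kips.
Governing: min(74.6, 124.3, 69.7) = 69.7 kips → net-section rupture.

69.7 kips (net-section rupture governs)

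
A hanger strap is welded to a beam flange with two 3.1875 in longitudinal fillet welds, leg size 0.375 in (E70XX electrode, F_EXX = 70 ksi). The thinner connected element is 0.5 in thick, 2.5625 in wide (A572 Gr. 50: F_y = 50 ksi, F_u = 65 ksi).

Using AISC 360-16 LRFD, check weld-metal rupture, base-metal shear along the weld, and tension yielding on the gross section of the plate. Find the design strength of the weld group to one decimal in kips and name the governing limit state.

53.2 kips (weld metal governs)

Weld metal: throat = 0.707×0.375 = 0.26513 in, L = 2×3.1875 = 6.375 in. φR_n = 0.75 × 0.6 × 70 × 0.26513 × 6.375 = 53.2 kips.
Base metal shear (0.5 in plate): yield φR_n = 1.0×0.6×50×0.5×6.375 = 95.6 kips; rupture φR_n = 0.75×0.6×65×0.5×6.375 = 93.2 kips; take 93.2 kips (rupture).
Tension yield (gross): A_g = 2.5625×0.5 = 1.2813 in². φR_n = 0.90 × 50 × 1.2813 = 57.7 kips.
Governing: min(53.2, 93.2, 57.7) = 53.2 kips → weld metal.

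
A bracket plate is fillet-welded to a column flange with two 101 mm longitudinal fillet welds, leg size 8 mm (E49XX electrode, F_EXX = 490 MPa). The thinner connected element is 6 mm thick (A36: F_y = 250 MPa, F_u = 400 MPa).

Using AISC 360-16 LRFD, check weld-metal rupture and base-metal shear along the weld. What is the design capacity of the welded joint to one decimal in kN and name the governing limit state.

181.8 kN (base-metal shear governs)

Weld metal: throat = 0.707×8 = 5.656 mm, L = 2×101 = 202 mm. φR_n = 0.75 × 0.6 × 490 × 5.656 × 202 = 251.9 kN.
Base metal shear (6 mm plate): yield φR_n = 1.0×0.6×250×6×202 = 181.8 kN; rupture φR_n = 0.75×0.6×400×6×202 = 218.2 kN; take 181.8 kN (yield).
Governing: min(251.9, 181.8) = 181.8 kN → base-metal shear.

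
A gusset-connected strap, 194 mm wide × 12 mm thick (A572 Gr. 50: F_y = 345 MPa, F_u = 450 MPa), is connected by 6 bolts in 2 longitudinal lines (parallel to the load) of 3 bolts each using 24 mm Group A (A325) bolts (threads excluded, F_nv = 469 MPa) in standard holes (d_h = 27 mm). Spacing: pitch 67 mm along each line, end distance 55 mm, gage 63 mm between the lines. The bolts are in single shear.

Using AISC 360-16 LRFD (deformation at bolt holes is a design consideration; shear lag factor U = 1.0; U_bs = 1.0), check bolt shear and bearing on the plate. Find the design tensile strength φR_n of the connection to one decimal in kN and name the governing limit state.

Bolt shear: A_b = π(24)²/4 = 452.39 mm². φR_n = 0.75 × 469 × 452.39 × 6 × 1 = 954.8 kN.
Bearing (12 mm plate, F_u = 450 MPa): end bolts L_c = 55 − 27/2 = 41.5, R_n = min(1.2×41.5×12×450, 2.4×24×12×450) = 268.92 kN/bolt; interior L_c = 67 − 27 = 40, R_n = 259.2 kN/bolt. φR_n = 0.75 × (2×268.92 + 4×259.2) = 1181.0 kN.
Governing: min(954.8, 1181.0) = 954.8 kN → bolt shear.

954.8 kN (bolt shear governs)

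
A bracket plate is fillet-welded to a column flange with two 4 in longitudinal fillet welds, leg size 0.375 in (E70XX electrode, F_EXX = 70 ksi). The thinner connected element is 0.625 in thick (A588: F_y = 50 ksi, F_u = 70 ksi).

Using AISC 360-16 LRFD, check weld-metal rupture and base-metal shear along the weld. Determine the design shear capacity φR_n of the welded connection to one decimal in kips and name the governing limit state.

66.8 kips (weld metal governs)

Weld metal: throat = 0.707×0.375 = 0.26513 in, L = 2×4 = 8 in. φR_n = 0.75 × 0.6 × 70 × 0.26513 × 8 = 66.8 kips.
Base metal shear (0.625 in plate): yield φR_n = 1.0×0.6×50×0.625×8 = 150.0 kips; rupture φR_n = 0.75×0.6×70×0.625×8 = 157.5 kips; take 150.0 kips (yield).
Governing: min(66.8, 150.0) = 66.8 kips → weld metal.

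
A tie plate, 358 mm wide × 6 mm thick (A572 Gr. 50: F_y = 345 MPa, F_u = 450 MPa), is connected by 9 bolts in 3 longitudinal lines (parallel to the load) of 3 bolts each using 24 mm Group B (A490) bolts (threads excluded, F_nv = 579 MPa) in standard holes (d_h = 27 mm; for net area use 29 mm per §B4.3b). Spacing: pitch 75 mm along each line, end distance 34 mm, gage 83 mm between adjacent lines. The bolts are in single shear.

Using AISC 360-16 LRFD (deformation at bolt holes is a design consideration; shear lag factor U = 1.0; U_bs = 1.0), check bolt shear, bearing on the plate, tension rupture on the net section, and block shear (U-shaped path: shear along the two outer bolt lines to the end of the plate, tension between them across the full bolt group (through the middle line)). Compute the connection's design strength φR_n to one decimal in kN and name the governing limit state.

489.6 kN (block shear governs)

Bolt shear: A_b = π(24)²/4 = 452.39 mm². φR_n = 0.75 × 579 × 452.39 × 9 × 1 = 1768.1 kN.
Bearing (6 mm plate, F_u = 450 MPa): end bolts L_c = 34 − 27/2 = 20.5, R_n = min(1.2×20.5×6×450, 2.4×24×6×450) = 66.42 kN/bolt; interior L_c = 75 − 27 = 48, R_n = 155.52 kN/bolt. φR_n = 0.75 × (3×66.42 + 6×155.52) = 849.3 kN.
Tension rupture (net): A_n = (358 − 3×29)×6 = 1626 mm² (U = 1.0, A_e = A_n). φR_n = 0.75 × 450 × 1626 = 548.8 kN.
Block shear: shear path 2×[34+2×75] = 2×184 mm, A_gv = 2208, A_nv = 2×(184 − 2.5×29)×6 = 1338 mm²; tension across gage: (166 − 2×29)×6 = 648 mm². R_n = min(0.6×450×1338, 0.6×345×2208) + 1.0×450×648 = min(361.26, 457.06) + 291.6 = 652.86 kN. φR_n = 0.75 × 652.86 = 489.6 kN.
Governing: min(1768.1, 849.3, 548.8, 489.6) = 489.6 kN → block shear.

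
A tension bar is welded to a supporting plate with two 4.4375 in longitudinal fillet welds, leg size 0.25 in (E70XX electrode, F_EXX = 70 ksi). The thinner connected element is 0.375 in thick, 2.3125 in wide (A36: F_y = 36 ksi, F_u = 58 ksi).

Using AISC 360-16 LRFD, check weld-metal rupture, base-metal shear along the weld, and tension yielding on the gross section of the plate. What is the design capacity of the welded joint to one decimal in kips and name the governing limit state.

28.1 kips (gross-section yield governs)

Weld metal: throat = 0.707×0.25 = 0.17675 in, L = 2×4.4375 = 8.875 in. φR_n = 0.75 × 0.6 × 70 × 0.17675 × 8.875 = 49.4 kips.
Base metal shear (0.375 in plate): yield φR_n = 1.0×0.6×36×0.375×8.875 = 71.9 kips; rupture φR_n = 0.75×0.6×58×0.375×8.875 = 86.9 kips; take 71.9 kips (yield).
Tension yield (gross): A_g = 2.3125×0.375 = 0.86719 in². φR_n = 0.90 × 36 × 0.86719 = 28.1 kips.
Governing: min(49.4, 71.9, 28.1) = 28.1 kips → gross-section yield.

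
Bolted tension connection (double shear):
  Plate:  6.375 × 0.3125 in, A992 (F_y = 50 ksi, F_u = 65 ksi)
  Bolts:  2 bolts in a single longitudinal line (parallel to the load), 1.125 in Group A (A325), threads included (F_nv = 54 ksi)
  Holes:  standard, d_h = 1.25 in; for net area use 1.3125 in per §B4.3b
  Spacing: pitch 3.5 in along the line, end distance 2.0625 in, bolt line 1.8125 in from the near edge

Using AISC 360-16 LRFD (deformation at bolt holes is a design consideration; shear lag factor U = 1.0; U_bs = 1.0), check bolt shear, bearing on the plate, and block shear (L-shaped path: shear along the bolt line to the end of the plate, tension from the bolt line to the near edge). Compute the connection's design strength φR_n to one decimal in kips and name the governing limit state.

50.5 kips (block shear governs)

Bolt shear: A_b = π(1.125)²/4 = 0.99402 in². φR_n = 0.75 × 54 × 0.99402 × 2 × 2 = 161.0 kips.
Bearing (0.3125 in plate, F_u = 65 ksi): end bolts L_c = 2.0625 − 1.25/2 = 1.4375, R_n = min(1.2×1.4375×0.3125×65, 2.4×1.125×0.3125×65) = 35.039 kips/bolt; interior L_c = 3.5 − 1.25 = 2.25, R_n = 54.844 kips/bolt. φR_n = 0.75 × (1×35.039 + 1×54.844) = 67.4 kips.
Block shear: shear path 1×[2.0625+1×3.5] = 1×5.5625 in, A_gv = 1.7383, A_nv = 1×(5.5625 − 1.5×1.3125)×0.3125 = 1.123 in²; tension to near edge: (1.8125 − 0.5×1.3125)×0.3125 = 0.36133 in². R_n = min(0.6×65×1.123, 0.6×50×1.7383) + 1.0×65×0.36133 = min(43.797, 52.149) + 23.486 = 67.283 kips. φR_n = 0.75 × 67.283 = 50.5 kips.
Governing: min(161.0, 67.4, 50.5) = 50.5 kips → block shear.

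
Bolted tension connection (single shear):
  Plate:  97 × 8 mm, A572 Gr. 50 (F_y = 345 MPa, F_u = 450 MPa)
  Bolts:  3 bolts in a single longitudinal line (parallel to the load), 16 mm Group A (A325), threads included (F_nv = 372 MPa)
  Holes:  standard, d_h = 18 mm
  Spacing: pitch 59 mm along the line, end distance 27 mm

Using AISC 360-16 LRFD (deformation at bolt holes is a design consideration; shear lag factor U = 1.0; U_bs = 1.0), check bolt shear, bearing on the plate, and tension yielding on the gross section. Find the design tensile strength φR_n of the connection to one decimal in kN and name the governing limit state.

168.3 kN (bolt shear governs)

Bolt shear: A_b = π(16)²/4 = 201.06 mm². φR_n = 0.75 × 372 × 201.06 × 3 × 1 = 168.3 kN.
Bearing (8 mm plate, F_u = 450 MPa): end bolts L_c = 27 − 18/2 = 18, R_n = min(1.2×18×8×450, 2.4×16×8×450) = 77.76 kN/bolt; interior L_c = 59 − 18 = 41, R_n = 138.24 kN/bolt. φR_n = 0.75 × (1×77.76 + 2×138.24) = 265.7 kN.
Tension yield (gross): A_g = 97×8 = 776 mm². φR_n = 0.90 × 345 × 776 = 240.9 kN.
Governing: min(168.3, 265.7, 240.9) = 168.3 kN → bolt shear.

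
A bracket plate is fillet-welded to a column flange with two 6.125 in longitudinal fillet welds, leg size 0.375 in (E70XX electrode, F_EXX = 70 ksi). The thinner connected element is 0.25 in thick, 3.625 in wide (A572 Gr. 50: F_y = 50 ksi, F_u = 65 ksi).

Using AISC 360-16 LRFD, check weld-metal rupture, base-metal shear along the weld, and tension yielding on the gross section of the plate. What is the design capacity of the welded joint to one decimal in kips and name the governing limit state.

Weld metal: throat = 0.707×0.375 = 0.26513 in, L = 2×6.125 = 12.25 in. φR_n = 0.75 × 0.6 × 70 × 0.26513 × 12.25 = 102.3 kips.
Base metal shear (0.25 in plate): yield φR_n = 1.0×0.6×50×0.25×12.25 = 91.9 kips; rupture φR_n = 0.75×0.6×65×0.25×12.25 = 89.6 kips; take 89.6 kips (rupture).
Tension yield (gross): A_g = 3.625×0.25 = 0.90625 in². φR_n = 0.90 × 50 × 0.90625 = 40.8 kips.
Governing: min(102.3, 89.6, 40.8) = 40.8 kips → gross-section yield.

40.8 kips (gross-section yield governs)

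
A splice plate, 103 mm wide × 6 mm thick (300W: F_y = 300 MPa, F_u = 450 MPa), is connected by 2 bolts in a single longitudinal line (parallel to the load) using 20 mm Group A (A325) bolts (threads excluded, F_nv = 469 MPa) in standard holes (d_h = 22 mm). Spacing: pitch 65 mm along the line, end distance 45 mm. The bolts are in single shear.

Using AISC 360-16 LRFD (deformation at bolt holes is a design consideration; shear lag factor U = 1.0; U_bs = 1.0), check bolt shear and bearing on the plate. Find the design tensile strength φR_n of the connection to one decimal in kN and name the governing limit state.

179.8 kN (bearing governs)

Bolt shear: A_b = π(20)²/4 = 314.16 mm². φR_n = 0.75 × 469 × 314.16 × 2 × 1 = 221.0 kN.
Bearing (6 mm plate, F_u = 450 MPa): end bolts L_c = 45 − 22/2 = 34, R_n = min(1.2×34×6×450, 2.4×20×6×450) = 110.16 kN/bolt; interior L_c = 65 − 22 = 43, R_n = 129.6 kN/bolt. φR_n = 0.75 × (1×110.16 + 1×129.6) = 179.8 kN.
Governing: min(221.0, 179.8) = 179.8 kN → bearing.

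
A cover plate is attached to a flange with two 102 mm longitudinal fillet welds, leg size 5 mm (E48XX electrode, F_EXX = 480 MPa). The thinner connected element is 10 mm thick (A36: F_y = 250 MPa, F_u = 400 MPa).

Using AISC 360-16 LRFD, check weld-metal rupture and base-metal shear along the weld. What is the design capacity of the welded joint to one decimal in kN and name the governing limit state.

Weld metal: throat = 0.707×5 = 3.535 mm, L = 2×102 = 204 mm. φR_n = 0.75 × 0.6 × 480 × 3.535 × 204 = 155.8 kN.
Base metal shear (10 mm plate): yield φR_n = 1.0×0.6×250×10×204 = 306.0 kN; rupture φR_n = 0.75×0.6×400×10×204 = 367.2 kN; take 306.0 kN (yield).
Governing: min(155.8, 306.0) = 155.8 kN → weld metal.

155.8 kN (weld metal governs)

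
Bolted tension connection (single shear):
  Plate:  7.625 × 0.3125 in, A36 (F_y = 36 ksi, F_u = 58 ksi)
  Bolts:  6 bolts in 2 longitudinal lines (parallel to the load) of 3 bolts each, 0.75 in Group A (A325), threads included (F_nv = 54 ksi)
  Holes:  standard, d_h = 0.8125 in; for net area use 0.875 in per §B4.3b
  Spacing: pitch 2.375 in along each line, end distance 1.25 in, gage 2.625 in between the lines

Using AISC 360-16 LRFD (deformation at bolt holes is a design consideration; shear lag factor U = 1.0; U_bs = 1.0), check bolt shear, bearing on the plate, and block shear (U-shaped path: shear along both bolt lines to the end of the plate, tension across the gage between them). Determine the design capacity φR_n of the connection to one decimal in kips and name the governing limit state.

Bolt shear: A_b = π(0.75)²/4 = 0.44179 in². φR_n = 0.75 × 54 × 0.44179 × 6 × 1 = 107.4 kips.
Bearing (0.3125 in plate, F_u = 58 ksi): end bolts L_c = 1.25 − 0.8125/2 = 0.84375, R_n = min(1.2×0.84375×0.3125×58, 2.4×0.75×0.3125×58) = 18.352 kips/bolt; interior L_c = 2.375 − 0.8125 = 1.5625, R_n = 32.625 kips/bolt. φR_n = 0.75 × (2×18.352 + 4×32.625) = 125.4 kips.
Block shear: shear path 2×[1.25+2×2.375] = 2×6 in, A_gv = 3.75, A_nv = 2×(6 − 2.5×0.875)×0.3125 = 2.3828 in²; tension across gage: (2.625 − 1×0.875)×0.3125 = 0.54688 in². R_n = min(0.6×58×2.3828, 0.6×36×3.75) + 1.0×58×0.54688 = min(82.921, 81) + 31.719 = 112.72 kips. φR_n = 0.75 × 112.72 = 84.5 kips.
Governing: min(107.4, 125.4, 84.5) = 84.5 kips → block shear.

84.5 kips (block shear governs)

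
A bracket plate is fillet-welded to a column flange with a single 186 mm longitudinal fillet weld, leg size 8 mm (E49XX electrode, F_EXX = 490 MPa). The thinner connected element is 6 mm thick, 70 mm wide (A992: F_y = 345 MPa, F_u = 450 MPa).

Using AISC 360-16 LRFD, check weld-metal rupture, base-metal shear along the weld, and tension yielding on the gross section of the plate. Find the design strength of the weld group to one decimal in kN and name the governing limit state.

130.4 kN (gross-section yield governs)

Weld metal: throat = 0.707×8 = 5.656 mm, L = 186 mm. φR_n = 0.75 × 0.6 × 490 × 5.656 × 186 = 232.0 kN.
Base metal shear (6 mm plate): yield φR_n = 1.0×0.6×345×6×186 = 231.0 kN; rupture φR_n = 0.75×0.6×450×6×186 = 226.0 kN; take 226.0 kN (rupture).
Tension yield (gross): A_g = 70×6 = 420 mm². φR_n = 0.90 × 345 × 420 = 130.4 kN.
Governing: min(232.0, 226.0, 130.4) = 130.4 kN → gross-section yield.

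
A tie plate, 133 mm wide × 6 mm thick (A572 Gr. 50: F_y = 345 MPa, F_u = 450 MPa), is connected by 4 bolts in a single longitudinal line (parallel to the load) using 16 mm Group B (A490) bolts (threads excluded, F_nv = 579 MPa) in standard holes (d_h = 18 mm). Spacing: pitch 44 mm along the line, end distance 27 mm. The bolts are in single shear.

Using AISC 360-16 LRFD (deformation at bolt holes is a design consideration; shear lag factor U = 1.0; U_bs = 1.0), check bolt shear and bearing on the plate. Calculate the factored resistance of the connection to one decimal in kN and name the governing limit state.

Bolt shear: A_b = π(16)²/4 = 201.06 mm². φR_n = 0.75 × 579 × 201.06 × 4 × 1 = 349.2 kN.
Bearing (6 mm plate, F_u = 450 MPa): end bolts L_c = 27 − 18/2 = 18, R_n = min(1.2×18×6×450, 2.4×16×6×450) = 58.32 kN/bolt; interior L_c = 44 − 18 = 26, R_n = 84.24 kN/bolt. φR_n = 0.75 × (1×58.32 + 3×84.24) = 233.3 kN.
Governing: min(349.2, 233.3) = 233.3 kN → bearing.

233.3 kN (bearing governs)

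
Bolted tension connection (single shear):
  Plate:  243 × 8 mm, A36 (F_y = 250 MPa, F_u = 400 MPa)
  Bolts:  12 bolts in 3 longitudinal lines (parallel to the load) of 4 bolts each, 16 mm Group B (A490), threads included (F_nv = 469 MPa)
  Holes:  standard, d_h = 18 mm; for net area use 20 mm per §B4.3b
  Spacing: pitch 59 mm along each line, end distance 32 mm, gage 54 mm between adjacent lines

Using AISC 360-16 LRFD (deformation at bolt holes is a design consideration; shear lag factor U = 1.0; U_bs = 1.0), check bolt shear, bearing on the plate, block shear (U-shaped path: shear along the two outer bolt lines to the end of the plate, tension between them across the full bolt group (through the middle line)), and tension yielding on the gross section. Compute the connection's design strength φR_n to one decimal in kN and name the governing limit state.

Bolt shear: A_b = π(16)²/4 = 201.06 mm². φR_n = 0.75 × 469 × 201.06 × 12 × 1 = 848.7 kN.
Bearing (8 mm plate, F_u = 400 MPa): end bolts L_c = 32 − 18/2 = 23, R_n = min(1.2×23×8×400, 2.4×16×8×400) = 88.32 kN/bolt; interior L_c = 59 − 18 = 41, R_n = 122.88 kN/bolt. φR_n = 0.75 × (3×88.32 + 9×122.88) = 1028.2 kN.
Block shear: shear path 2×[32+3×59] = 2×209 mm, A_gv = 3344, A_nv = 2×(209 − 3.5×20)×8 = 2224 mm²; tension across gage: (108 − 2×20)×8 = 544 mm². R_n = min(0.6×400×2224, 0.6×250×3344) + 1.0×400×544 = min(533.76, 501.6) + 217.6 = 719.2 kN. φR_n = 0.75 × 719.2 = 539.4 kN.
Tension yield (gross): A_g = 243×8 = 1944 mm². φR_n = 0.90 × 250 × 1944 = 437.4 kN.
Governing: min(848.7, 1028.2, 539.4, 437.4) = 437.4 kN → gross-section yield.

437.4 kN (gross-section yield governs)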